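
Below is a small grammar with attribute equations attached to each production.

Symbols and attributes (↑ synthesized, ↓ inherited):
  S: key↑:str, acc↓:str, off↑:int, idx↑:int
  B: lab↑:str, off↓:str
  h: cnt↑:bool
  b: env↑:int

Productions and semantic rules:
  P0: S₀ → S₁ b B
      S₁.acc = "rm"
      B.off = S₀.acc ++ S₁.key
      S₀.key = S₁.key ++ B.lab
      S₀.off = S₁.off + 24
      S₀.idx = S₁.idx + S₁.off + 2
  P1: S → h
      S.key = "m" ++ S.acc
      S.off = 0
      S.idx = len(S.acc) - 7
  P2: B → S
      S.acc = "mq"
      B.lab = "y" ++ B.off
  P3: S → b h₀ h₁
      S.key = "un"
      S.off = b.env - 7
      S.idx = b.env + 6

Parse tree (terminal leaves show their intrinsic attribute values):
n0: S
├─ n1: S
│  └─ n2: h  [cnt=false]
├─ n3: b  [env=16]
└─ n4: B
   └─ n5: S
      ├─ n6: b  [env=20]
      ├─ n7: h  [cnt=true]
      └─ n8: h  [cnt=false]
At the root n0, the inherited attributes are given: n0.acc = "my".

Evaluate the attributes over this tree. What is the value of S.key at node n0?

1. n0.acc = "my"  [given at root]
2. n1.acc = "rm"  ["rm"]
3. n2.cnt = false  [terminal]
4. n1.key = "mrm"  ["m" ++ S.acc]
5. n1.off = 0  [0]
6. n1.idx = -5  [len(S.acc) - 7]
7. n3.env = 16  [terminal]
8. n4.off = "mymrm"  [S₀.acc ++ S₁.key]
9. n5.acc = "mq"  ["mq"]
10. n6.env = 20  [terminal]
11. n7.cnt = true  [terminal]
12. n8.cnt = false  [terminal]
13. n5.key = "un"  ["un"]
14. n5.off = 13  [b.env - 7]
15. n5.idx = 26  [b.env + 6]
16. n4.lab = "ymymrm"  ["y" ++ B.off]
17. n0.key = "mrmymymrm"  [S₁.key ++ B.lab]
18. n0.off = 24  [S₁.off + 24]
19. n0.idx = -3  [S₁.idx + S₁.off + 2]

"mrmymymrm"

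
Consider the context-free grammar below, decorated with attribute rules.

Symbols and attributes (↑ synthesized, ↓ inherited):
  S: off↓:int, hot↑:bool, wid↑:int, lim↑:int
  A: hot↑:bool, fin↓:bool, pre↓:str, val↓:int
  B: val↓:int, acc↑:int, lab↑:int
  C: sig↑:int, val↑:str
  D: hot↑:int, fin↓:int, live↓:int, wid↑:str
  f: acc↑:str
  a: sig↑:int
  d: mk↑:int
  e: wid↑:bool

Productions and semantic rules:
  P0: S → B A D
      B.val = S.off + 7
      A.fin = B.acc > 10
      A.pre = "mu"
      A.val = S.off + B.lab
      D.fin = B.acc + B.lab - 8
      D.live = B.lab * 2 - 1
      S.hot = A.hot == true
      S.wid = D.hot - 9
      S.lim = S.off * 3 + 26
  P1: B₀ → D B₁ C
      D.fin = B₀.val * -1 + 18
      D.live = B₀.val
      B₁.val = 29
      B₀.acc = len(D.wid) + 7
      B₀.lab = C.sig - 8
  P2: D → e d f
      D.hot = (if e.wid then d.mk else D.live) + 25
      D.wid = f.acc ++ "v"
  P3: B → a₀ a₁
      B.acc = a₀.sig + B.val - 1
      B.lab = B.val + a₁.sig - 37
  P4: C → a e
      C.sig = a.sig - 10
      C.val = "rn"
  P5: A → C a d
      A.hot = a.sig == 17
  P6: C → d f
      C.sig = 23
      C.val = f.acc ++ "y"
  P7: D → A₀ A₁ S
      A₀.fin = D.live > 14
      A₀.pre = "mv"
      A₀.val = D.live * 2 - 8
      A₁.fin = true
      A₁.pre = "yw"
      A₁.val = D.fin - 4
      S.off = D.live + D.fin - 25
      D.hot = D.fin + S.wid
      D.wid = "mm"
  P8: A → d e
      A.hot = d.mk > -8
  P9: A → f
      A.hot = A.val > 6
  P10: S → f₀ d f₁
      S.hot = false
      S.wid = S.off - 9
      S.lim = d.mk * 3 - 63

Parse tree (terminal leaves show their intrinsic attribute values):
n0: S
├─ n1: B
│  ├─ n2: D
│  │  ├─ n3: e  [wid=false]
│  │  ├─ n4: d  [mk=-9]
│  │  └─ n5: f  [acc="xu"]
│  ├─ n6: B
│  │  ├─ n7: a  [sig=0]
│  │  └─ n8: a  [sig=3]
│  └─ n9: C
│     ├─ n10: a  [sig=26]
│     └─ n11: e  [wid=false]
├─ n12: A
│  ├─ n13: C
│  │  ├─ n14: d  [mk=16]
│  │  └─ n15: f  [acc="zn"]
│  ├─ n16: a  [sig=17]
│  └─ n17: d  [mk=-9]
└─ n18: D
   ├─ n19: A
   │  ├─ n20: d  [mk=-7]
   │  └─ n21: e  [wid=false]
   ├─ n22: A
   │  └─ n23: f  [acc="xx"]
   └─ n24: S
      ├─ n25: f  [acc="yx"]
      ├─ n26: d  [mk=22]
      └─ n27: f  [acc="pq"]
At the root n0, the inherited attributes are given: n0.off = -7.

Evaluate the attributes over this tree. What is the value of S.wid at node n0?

-8

1. n0.off = -7  [given at root]
2. n1.val = 0  [S.off + 7]
3. n2.fin = 18  [B₀.val * -1 + 18]
4. n2.live = 0  [B₀.val]
5. n3.wid = false  [terminal]
6. n4.mk = -9  [terminal]
7. n5.acc = "xu"  [terminal]
8. n2.hot = 25  [(if e.wid then d.mk else D.live) + 25]
9. n2.wid = "xuv"  [f.acc ++ "v"]
10. n6.val = 29  [29]
11. n7.sig = 0  [terminal]
12. n8.sig = 3  [terminal]
13. n6.acc = 28  [a₀.sig + B.val - 1]
14. n6.lab = -5  [B.val + a₁.sig - 37]
15. n10.sig = 26  [terminal]
16. n11.wid = false  [terminal]
17. n9.sig = 16  [a.sig - 10]
18. n9.val = "rn"  ["rn"]
19. n1.acc = 10  [len(D.wid) + 7]
20. n1.lab = 8  [C.sig - 8]
21. n12.fin = false  [B.acc > 10]
22. n12.pre = "mu"  ["mu"]
23. n12.val = 1  [S.off + B.lab]
24. n14.mk = 16  [terminal]
25. n15.acc = "zn"  [terminal]
26. n13.sig = 23  [23]
27. n13.val = "zny"  [f.acc ++ "y"]
28. n16.sig = 17  [terminal]
29. n17.mk = -9  [terminal]
30. n12.hot = true  [a.sig == 17]
31. n18.fin = 10  [B.acc + B.lab - 8]
32. n18.live = 15  [B.lab * 2 - 1]
33. n19.fin = true  [D.live > 14]
34. n19.pre = "mv"  ["mv"]
35. n19.val = 22  [D.live * 2 - 8]
36. n20.mk = -7  [terminal]
37. n21.wid = false  [terminal]
38. n19.hot = true  [d.mk > -8]
39. n22.fin = true  [true]
40. n22.pre = "yw"  ["yw"]
41. n22.val = 6  [D.fin - 4]
42. n23.acc = "xx"  [terminal]
43. n22.hot = false  [A.val > 6]
44. n24.off = 0  [D.live + D.fin - 25]
45. n25.acc = "yx"  [terminal]
46. n26.mk = 22  [terminal]
47. n27.acc = "pq"  [terminal]
48. n24.hot = false  [false]
49. n24.wid = -9  [S.off - 9]
50. n24.lim = 3  [d.mk * 3 - 63]
51. n18.hot = 1  [D.fin + S.wid]
52. n18.wid = "mm"  ["mm"]
53. n0.hot = true  [A.hot == true]
54. n0.wid = -8  [D.hot - 9]
55. n0.lim = 5  [S.off * 3 + 26]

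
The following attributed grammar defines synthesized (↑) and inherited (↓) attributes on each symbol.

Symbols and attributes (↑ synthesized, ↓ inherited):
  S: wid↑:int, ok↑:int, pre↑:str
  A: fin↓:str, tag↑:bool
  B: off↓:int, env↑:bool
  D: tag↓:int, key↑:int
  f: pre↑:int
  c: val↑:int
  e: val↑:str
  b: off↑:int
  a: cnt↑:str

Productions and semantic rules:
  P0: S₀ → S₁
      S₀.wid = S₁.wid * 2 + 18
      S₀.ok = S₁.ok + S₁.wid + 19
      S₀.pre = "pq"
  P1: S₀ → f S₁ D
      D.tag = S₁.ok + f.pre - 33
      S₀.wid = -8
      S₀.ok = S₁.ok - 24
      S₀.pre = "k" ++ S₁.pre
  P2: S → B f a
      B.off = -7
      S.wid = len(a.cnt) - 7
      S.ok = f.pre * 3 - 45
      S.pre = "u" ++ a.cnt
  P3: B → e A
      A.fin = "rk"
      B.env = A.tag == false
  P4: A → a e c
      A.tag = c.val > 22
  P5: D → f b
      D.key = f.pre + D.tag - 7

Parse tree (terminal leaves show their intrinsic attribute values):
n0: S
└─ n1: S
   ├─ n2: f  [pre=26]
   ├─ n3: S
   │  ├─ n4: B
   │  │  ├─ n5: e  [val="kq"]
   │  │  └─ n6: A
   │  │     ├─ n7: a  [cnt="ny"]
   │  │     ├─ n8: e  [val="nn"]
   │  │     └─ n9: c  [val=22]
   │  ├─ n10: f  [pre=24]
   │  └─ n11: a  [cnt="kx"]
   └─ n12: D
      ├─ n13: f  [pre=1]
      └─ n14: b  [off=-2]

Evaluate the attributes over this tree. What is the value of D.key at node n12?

14

1. n2.pre = 26  [terminal]
2. n4.off = -7  [-7]
3. n5.val = "kq"  [terminal]
4. n6.fin = "rk"  ["rk"]
5. n7.cnt = "ny"  [terminal]
6. n8.val = "nn"  [terminal]
7. n9.val = 22  [terminal]
8. n6.tag = false  [c.val > 22]
9. n4.env = true  [A.tag == false]
10. n10.pre = 24  [terminal]
11. n11.cnt = "kx"  [terminal]
12. n3.wid = -5  [len(a.cnt) - 7]
13. n3.ok = 27  [f.pre * 3 - 45]
14. n3.pre = "ukx"  ["u" ++ a.cnt]
15. n12.tag = 20  [S₁.ok + f.pre - 33]
16. n13.pre = 1  [terminal]
17. n14.off = -2  [terminal]
18. n12.key = 14  [f.pre + D.tag - 7]
19. n1.wid = -8  [-8]
20. n1.ok = 3  [S₁.ok - 24]
21. n1.pre = "kukx"  ["k" ++ S₁.pre]
22. n0.wid = 2  [S₁.wid * 2 + 18]
23. n0.ok = 14  [S₁.ok + S₁.wid + 19]
24. n0.pre = "pq"  ["pq"]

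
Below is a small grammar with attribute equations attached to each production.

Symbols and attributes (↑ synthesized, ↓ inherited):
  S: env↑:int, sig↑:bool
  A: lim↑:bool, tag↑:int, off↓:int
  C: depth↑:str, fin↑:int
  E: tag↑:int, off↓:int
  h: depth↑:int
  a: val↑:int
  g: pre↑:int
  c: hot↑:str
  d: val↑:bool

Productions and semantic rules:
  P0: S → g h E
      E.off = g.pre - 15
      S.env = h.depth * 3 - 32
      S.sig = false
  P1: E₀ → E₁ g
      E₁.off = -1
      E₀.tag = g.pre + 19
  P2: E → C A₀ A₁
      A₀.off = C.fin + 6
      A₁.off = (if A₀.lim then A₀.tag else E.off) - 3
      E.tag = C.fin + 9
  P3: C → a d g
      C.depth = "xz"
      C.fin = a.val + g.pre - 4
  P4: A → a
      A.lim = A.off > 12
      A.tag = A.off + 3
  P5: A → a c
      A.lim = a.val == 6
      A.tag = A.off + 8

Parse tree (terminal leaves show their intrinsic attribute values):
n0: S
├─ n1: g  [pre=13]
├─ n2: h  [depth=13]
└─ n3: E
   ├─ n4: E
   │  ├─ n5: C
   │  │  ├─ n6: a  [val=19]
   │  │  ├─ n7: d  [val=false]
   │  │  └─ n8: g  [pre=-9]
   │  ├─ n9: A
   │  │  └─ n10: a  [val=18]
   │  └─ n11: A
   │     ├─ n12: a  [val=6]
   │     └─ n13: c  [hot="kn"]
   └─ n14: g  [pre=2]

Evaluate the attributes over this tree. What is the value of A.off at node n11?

1. n1.pre = 13  [terminal]
2. n2.depth = 13  [terminal]
3. n3.off = -2  [g.pre - 15]
4. n4.off = -1  [-1]
5. n6.val = 19  [terminal]
6. n7.val = false  [terminal]
7. n8.pre = -9  [terminal]
8. n5.depth = "xz"  ["xz"]
9. n5.fin = 6  [a.val + g.pre - 4]
10. n9.off = 12  [C.fin + 6]
11. n10.val = 18  [terminal]
12. n9.lim = false  [A.off > 12]
13. n9.tag = 15  [A.off + 3]
14. n11.off = -4  [(if A₀.lim then A₀.tag else E.off) - 3]
15. n12.val = 6  [terminal]
16. n13.hot = "kn"  [terminal]
17. n11.lim = true  [a.val == 6]
18. n11.tag = 4  [A.off + 8]
19. n4.tag = 15  [C.fin + 9]
20. n14.pre = 2  [terminal]
21. n3.tag = 21  [g.pre + 19]
22. n0.env = 7  [h.depth * 3 - 32]
23. n0.sig = false  [false]

-4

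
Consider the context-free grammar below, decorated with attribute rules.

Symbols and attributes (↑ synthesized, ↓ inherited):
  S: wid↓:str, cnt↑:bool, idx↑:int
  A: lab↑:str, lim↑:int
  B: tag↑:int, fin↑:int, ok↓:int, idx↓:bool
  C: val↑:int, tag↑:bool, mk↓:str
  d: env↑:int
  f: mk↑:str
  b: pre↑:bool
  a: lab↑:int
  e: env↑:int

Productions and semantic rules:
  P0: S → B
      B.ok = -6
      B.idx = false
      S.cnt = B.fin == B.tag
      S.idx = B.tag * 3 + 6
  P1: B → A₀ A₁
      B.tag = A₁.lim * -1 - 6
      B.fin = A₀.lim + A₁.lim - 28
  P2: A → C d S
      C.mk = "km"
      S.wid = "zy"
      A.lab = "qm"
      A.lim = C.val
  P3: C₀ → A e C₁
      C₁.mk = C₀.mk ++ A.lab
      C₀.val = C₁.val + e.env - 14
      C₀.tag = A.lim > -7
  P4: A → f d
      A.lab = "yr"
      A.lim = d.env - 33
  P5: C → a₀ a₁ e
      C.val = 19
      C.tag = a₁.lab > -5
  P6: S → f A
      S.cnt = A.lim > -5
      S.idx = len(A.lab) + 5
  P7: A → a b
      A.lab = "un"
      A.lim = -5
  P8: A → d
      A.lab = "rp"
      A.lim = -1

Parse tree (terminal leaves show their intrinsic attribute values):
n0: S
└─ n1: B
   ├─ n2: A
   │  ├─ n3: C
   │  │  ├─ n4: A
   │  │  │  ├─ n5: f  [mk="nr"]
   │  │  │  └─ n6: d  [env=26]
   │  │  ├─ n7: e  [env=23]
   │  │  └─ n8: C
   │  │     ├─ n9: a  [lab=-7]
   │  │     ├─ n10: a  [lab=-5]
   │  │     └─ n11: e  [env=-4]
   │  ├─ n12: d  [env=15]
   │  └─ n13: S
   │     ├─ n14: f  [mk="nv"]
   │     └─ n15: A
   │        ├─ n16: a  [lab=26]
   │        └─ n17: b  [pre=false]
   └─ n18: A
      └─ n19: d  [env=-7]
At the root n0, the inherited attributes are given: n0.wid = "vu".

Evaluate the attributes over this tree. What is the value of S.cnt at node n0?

false

1. n0.wid = "vu"  [given at root]
2. n1.ok = -6  [-6]
3. n1.idx = false  [false]
4. n3.mk = "km"  ["km"]
5. n5.mk = "nr"  [terminal]
6. n6.env = 26  [terminal]
7. n4.lab = "yr"  ["yr"]
8. n4.lim = -7  [d.env - 33]
9. n7.env = 23  [terminal]
10. n8.mk = "kmyr"  [C₀.mk ++ A.lab]
11. n9.lab = -7  [terminal]
12. n10.lab = -5  [terminal]
13. n11.env = -4  [terminal]
14. n8.val = 19  [19]
15. n8.tag = false  [a₁.lab > -5]
16. n3.val = 28  [C₁.val + e.env - 14]
17. n3.tag = false  [A.lim > -7]
18. n12.env = 15  [terminal]
19. n13.wid = "zy"  ["zy"]
20. n14.mk = "nv"  [terminal]
21. n16.lab = 26  [terminal]
22. n17.pre = false  [terminal]
23. n15.lab = "un"  ["un"]
24. n15.lim = -5  [-5]
25. n13.cnt = false  [A.lim > -5]
26. n13.idx = 7  [len(A.lab) + 5]
27. n2.lab = "qm"  ["qm"]
28. n2.lim = 28  [C.val]
29. n19.env = -7  [terminal]
30. n18.lab = "rp"  ["rp"]
31. n18.lim = -1  [-1]
32. n1.tag = -5  [A₁.lim * -1 - 6]
33. n1.fin = -1  [A₀.lim + A₁.lim - 28]
34. n0.cnt = false  [B.fin == B.tag]
35. n0.idx = -9  [B.tag * 3 + 6]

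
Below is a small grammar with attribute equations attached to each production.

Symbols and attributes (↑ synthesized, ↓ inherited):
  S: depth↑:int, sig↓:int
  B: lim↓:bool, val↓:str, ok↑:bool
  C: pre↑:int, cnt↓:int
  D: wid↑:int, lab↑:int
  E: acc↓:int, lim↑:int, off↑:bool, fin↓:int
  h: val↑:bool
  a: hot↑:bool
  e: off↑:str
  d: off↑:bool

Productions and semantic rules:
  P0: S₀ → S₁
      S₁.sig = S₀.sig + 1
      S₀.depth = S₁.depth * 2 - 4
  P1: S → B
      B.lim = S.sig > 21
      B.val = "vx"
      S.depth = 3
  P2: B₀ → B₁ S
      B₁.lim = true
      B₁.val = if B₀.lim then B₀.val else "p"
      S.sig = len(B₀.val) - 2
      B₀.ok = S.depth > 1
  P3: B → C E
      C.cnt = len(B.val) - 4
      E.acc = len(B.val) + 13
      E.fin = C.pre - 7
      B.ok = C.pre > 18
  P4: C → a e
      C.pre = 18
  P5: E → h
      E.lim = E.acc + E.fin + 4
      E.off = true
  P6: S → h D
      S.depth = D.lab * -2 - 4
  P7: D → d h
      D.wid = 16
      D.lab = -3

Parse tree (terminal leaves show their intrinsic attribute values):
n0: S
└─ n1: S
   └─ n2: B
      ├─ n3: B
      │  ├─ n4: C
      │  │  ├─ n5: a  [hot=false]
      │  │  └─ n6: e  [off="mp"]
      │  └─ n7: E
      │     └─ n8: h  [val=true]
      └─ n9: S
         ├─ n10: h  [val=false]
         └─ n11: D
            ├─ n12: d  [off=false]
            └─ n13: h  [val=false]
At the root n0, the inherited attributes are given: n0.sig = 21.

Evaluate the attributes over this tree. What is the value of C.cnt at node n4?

-2

1. n0.sig = 21  [given at root]
2. n1.sig = 22  [S₀.sig + 1]
3. n2.lim = true  [S.sig > 21]
4. n2.val = "vx"  ["vx"]
5. n3.lim = true  [true]
6. n3.val = "vx"  [if B₀.lim then B₀.val else "p"]
7. n4.cnt = -2  [len(B.val) - 4]
8. n5.hot = false  [terminal]
9. n6.off = "mp"  [terminal]
10. n4.pre = 18  [18]
11. n7.acc = 15  [len(B.val) + 13]
12. n7.fin = 11  [C.pre - 7]
13. n8.val = true  [terminal]
14. n7.lim = 30  [E.acc + E.fin + 4]
15. n7.off = true  [true]
16. n3.ok = false  [C.pre > 18]
17. n9.sig = 0  [len(B₀.val) - 2]
18. n10.val = false  [terminal]
19. n12.off = false  [terminal]
20. n13.val = false  [terminal]
21. n11.wid = 16  [16]
22. n11.lab = -3  [-3]
23. n9.depth = 2  [D.lab * -2 - 4]
24. n2.ok = true  [S.depth > 1]
25. n1.depth = 3  [3]
26. n0.depth = 2  [S₁.depth * 2 - 4]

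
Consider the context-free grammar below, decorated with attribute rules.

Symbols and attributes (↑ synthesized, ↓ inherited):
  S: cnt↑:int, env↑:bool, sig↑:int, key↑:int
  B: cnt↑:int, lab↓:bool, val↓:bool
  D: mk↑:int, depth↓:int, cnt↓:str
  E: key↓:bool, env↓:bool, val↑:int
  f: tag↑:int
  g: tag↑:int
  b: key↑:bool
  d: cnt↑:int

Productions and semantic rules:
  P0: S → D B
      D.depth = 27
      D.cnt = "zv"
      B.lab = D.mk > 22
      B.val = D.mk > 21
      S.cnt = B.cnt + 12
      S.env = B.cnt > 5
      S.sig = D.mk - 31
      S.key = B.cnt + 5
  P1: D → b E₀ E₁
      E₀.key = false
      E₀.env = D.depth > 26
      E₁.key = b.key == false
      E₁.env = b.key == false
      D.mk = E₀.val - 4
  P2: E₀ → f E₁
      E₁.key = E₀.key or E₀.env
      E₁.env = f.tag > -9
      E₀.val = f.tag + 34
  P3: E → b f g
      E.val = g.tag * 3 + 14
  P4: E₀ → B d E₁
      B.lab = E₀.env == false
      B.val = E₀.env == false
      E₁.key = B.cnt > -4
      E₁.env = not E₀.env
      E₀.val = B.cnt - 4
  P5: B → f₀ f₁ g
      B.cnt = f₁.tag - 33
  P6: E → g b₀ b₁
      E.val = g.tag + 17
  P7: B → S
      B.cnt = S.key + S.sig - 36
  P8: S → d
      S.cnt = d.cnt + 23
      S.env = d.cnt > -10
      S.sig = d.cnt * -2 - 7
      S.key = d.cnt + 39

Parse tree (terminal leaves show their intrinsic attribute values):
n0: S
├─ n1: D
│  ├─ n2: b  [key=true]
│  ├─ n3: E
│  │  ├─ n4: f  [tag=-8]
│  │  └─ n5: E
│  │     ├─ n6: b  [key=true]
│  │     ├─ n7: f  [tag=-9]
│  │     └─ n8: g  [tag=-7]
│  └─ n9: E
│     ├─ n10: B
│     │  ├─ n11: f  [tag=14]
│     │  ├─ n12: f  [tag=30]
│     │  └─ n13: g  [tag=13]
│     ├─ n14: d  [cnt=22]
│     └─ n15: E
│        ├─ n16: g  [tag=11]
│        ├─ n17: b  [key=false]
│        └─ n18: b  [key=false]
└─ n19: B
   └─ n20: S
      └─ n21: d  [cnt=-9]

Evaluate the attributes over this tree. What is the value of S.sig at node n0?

1. n1.depth = 27  [27]
2. n1.cnt = "zv"  ["zv"]
3. n2.key = true  [terminal]
4. n3.key = false  [false]
5. n3.env = true  [D.depth > 26]
6. n4.tag = -8  [terminal]
7. n5.key = true  [E₀.key or E₀.env]
8. n5.env = true  [f.tag > -9]
9. n6.key = true  [terminal]
10. n7.tag = -9  [terminal]
11. n8.tag = -7  [terminal]
12. n5.val = -7  [g.tag * 3 + 14]
13. n3.val = 26  [f.tag + 34]
14. n9.key = false  [b.key == false]
15. n9.env = false  [b.key == false]
16. n10.lab = true  [E₀.env == false]
17. n10.val = true  [E₀.env == false]
18. n11.tag = 14  [terminal]
19. n12.tag = 30  [terminal]
20. n13.tag = 13  [terminal]
21. n10.cnt = -3  [f₁.tag - 33]
22. n14.cnt = 22  [terminal]
23. n15.key = true  [B.cnt > -4]
24. n15.env = true  [not E₀.env]
25. n16.tag = 11  [terminal]
26. n17.key = false  [terminal]
27. n18.key = false  [terminal]
28. n15.val = 28  [g.tag + 17]
29. n9.val = -7  [B.cnt - 4]
30. n1.mk = 22  [E₀.val - 4]
31. n19.lab = false  [D.mk > 22]
32. n19.val = true  [D.mk > 21]
33. n21.cnt = -9  [terminal]
34. n20.cnt = 14  [d.cnt + 23]
35. n20.env = true  [d.cnt > -10]
36. n20.sig = 11  [d.cnt * -2 - 7]
37. n20.key = 30  [d.cnt + 39]
38. n19.cnt = 5  [S.key + S.sig - 36]
39. n0.cnt = 17  [B.cnt + 12]
40. n0.env = false  [B.cnt > 5]
41. n0.sig = -9  [D.mk - 31]
42. n0.key = 10  [B.cnt + 5]

-9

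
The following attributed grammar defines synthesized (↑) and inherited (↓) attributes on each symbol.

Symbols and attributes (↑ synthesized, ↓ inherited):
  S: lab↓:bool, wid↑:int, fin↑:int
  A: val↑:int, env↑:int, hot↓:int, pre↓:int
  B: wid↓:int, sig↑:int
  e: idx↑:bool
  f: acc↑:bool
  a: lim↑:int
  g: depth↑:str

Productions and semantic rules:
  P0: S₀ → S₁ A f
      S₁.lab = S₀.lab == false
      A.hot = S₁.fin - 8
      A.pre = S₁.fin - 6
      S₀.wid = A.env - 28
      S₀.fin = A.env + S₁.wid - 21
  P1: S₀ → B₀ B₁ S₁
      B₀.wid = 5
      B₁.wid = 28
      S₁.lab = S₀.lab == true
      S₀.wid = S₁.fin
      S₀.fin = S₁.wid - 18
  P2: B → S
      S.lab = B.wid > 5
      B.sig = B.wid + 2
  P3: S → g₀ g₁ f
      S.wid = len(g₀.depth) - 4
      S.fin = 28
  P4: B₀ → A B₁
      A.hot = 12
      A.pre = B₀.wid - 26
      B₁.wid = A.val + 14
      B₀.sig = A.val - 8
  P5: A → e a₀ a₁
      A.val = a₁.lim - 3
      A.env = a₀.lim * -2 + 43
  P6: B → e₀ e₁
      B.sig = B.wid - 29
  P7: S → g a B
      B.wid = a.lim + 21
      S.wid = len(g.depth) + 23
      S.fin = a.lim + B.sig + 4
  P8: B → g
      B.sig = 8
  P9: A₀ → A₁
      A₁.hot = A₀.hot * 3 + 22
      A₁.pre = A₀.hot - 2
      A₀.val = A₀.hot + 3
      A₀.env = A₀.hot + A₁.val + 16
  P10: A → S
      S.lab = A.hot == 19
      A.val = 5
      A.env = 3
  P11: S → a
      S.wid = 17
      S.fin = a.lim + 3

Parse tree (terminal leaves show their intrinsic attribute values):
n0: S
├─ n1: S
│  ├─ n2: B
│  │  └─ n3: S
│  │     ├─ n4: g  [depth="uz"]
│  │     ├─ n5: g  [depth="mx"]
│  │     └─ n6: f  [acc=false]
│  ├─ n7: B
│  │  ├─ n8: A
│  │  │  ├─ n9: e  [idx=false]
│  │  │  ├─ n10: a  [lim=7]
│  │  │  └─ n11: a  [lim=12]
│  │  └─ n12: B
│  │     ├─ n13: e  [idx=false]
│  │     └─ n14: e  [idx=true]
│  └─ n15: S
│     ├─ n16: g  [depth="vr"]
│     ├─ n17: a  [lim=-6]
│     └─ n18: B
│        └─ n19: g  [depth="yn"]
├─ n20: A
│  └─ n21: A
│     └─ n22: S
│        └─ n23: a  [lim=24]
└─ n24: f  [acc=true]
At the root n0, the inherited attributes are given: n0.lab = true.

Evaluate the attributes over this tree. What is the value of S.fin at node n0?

1. n0.lab = true  [given at root]
2. n1.lab = false  [S₀.lab == false]
3. n2.wid = 5  [5]
4. n3.lab = false  [B.wid > 5]
5. n4.depth = "uz"  [terminal]
6. n5.depth = "mx"  [terminal]
7. n6.acc = false  [terminal]
8. n3.wid = -2  [len(g₀.depth) - 4]
9. n3.fin = 28  [28]
10. n2.sig = 7  [B.wid + 2]
11. n7.wid = 28  [28]
12. n8.hot = 12  [12]
13. n8.pre = 2  [B₀.wid - 26]
14. n9.idx = false  [terminal]
15. n10.lim = 7  [terminal]
16. n11.lim = 12  [terminal]
17. n8.val = 9  [a₁.lim - 3]
18. n8.env = 29  [a₀.lim * -2 + 43]
19. n12.wid = 23  [A.val + 14]
20. n13.idx = false  [terminal]
21. n14.idx = true  [terminal]
22. n12.sig = -6  [B.wid - 29]
23. n7.sig = 1  [A.val - 8]
24. n15.lab = false  [S₀.lab == true]
25. n16.depth = "vr"  [terminal]
26. n17.lim = -6  [terminal]
27. n18.wid = 15  [a.lim + 21]
28. n19.depth = "yn"  [terminal]
29. n18.sig = 8  [8]
30. n15.wid = 25  [len(g.depth) + 23]
31. n15.fin = 6  [a.lim + B.sig + 4]
32. n1.wid = 6  [S₁.fin]
33. n1.fin = 7  [S₁.wid - 18]
34. n20.hot = -1  [S₁.fin - 8]
35. n20.pre = 1  [S₁.fin - 6]
36. n21.hot = 19  [A₀.hot * 3 + 22]
37. n21.pre = -3  [A₀.hot - 2]
38. n22.lab = true  [A.hot == 19]
39. n23.lim = 24  [terminal]
40. n22.wid = 17  [17]
41. n22.fin = 27  [a.lim + 3]
42. n21.val = 5  [5]
43. n21.env = 3  [3]
44. n20.val = 2  [A₀.hot + 3]
45. n20.env = 20  [A₀.hot + A₁.val + 16]
46. n24.acc = true  [terminal]
47. n0.wid = -8  [A.env - 28]
48. n0.fin = 5  [A.env + S₁.wid - 21]

5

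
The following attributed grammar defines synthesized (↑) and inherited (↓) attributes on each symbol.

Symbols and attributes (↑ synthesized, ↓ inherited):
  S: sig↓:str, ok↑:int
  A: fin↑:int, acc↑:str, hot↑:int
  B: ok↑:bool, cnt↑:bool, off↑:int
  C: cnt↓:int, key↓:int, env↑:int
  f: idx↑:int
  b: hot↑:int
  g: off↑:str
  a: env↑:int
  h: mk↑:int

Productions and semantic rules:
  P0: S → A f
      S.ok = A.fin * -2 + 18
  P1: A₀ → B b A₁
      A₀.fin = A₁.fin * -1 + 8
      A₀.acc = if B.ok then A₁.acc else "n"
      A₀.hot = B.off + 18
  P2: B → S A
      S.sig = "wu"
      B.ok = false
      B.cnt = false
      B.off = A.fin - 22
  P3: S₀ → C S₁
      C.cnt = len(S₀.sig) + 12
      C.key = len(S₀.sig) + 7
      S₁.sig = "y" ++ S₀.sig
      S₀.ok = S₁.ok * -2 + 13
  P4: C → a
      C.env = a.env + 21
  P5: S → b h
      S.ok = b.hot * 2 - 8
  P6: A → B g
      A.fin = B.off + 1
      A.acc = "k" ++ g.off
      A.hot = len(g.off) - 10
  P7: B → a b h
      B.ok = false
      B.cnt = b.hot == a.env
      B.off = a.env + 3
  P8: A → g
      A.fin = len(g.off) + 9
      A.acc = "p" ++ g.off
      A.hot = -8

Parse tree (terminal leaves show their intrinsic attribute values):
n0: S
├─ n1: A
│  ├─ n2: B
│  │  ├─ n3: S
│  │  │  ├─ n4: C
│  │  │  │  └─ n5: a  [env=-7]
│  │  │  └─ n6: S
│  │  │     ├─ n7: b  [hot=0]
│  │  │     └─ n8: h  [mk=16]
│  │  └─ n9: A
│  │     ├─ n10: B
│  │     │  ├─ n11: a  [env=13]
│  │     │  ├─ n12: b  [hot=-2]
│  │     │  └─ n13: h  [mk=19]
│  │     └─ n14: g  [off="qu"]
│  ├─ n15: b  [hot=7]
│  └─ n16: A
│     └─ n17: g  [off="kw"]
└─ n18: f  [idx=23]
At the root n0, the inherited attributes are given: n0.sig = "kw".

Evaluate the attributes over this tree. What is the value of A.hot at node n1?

13

1. n0.sig = "kw"  [given at root]
2. n3.sig = "wu"  ["wu"]
3. n4.cnt = 14  [len(S₀.sig) + 12]
4. n4.key = 9  [len(S₀.sig) + 7]
5. n5.env = -7  [terminal]
6. n4.env = 14  [a.env + 21]
7. n6.sig = "ywu"  ["y" ++ S₀.sig]
8. n7.hot = 0  [terminal]
9. n8.mk = 16  [terminal]
10. n6.ok = -8  [b.hot * 2 - 8]
11. n3.ok = 29  [S₁.ok * -2 + 13]
12. n11.env = 13  [terminal]
13. n12.hot = -2  [terminal]
14. n13.mk = 19  [terminal]
15. n10.ok = false  [false]
16. n10.cnt = false  [b.hot == a.env]
17. n10.off = 16  [a.env + 3]
18. n14.off = "qu"  [terminal]
19. n9.fin = 17  [B.off + 1]
20. n9.acc = "kqu"  ["k" ++ g.off]
21. n9.hot = -8  [len(g.off) - 10]
22. n2.ok = false  [false]
23. n2.cnt = false  [false]
24. n2.off = -5  [A.fin - 22]
25. n15.hot = 7  [terminal]
26. n17.off = "kw"  [terminal]
27. n16.fin = 11  [len(g.off) + 9]
28. n16.acc = "pkw"  ["p" ++ g.off]
29. n16.hot = -8  [-8]
30. n1.fin = -3  [A₁.fin * -1 + 8]
31. n1.acc = "n"  [if B.ok then A₁.acc else "n"]
32. n1.hot = 13  [B.off + 18]
33. n18.idx = 23  [terminal]
34. n0.ok = 24  [A.fin * -2 + 18]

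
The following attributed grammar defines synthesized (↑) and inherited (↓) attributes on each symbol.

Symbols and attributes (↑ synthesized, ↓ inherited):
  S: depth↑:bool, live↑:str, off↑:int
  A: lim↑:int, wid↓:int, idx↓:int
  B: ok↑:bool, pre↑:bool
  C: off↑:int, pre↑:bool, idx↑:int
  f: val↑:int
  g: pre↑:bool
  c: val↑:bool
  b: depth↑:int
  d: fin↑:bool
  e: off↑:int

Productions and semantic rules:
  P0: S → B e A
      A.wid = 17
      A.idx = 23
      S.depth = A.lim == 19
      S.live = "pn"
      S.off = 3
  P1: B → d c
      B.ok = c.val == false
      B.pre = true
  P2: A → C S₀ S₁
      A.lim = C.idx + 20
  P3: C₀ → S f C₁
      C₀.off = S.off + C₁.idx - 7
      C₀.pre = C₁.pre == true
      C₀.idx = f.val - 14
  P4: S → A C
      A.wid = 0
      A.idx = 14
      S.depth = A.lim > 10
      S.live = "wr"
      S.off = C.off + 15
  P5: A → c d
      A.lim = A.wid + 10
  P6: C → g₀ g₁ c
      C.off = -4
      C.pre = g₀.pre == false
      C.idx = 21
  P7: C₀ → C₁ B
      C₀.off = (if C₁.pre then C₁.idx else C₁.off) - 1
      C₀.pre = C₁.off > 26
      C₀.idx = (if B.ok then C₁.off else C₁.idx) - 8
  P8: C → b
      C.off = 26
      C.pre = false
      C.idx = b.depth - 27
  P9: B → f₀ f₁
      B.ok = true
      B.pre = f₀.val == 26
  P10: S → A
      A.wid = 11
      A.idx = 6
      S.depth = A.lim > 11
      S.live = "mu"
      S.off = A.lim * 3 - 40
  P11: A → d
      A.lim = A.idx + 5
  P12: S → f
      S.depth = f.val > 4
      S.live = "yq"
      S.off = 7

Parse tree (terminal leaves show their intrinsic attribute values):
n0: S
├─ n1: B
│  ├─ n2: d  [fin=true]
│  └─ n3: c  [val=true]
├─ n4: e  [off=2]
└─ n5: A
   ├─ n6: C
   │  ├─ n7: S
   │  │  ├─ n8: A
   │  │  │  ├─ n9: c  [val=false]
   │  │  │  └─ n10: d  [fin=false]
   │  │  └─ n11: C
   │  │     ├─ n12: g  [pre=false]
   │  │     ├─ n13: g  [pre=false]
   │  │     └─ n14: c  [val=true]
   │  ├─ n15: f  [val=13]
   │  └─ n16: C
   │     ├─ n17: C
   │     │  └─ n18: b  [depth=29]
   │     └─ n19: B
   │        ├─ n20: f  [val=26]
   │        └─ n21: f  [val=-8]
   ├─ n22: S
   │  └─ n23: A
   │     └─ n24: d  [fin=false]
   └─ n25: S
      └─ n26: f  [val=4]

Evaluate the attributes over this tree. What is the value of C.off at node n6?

1. n2.fin = true  [terminal]
2. n3.val = true  [terminal]
3. n1.ok = false  [c.val == false]
4. n1.pre = true  [true]
5. n4.off = 2  [terminal]
6. n5.wid = 17  [17]
7. n5.idx = 23  [23]
8. n8.wid = 0  [0]
9. n8.idx = 14  [14]
10. n9.val = false  [terminal]
11. n10.fin = false  [terminal]
12. n8.lim = 10  [A.wid + 10]
13. n12.pre = false  [terminal]
14. n13.pre = false  [terminal]
15. n14.val = true  [terminal]
16. n11.off = -4  [-4]
17. n11.pre = true  [g₀.pre == false]
18. n11.idx = 21  [21]
19. n7.depth = false  [A.lim > 10]
20. n7.live = "wr"  ["wr"]
21. n7.off = 11  [C.off + 15]
22. n15.val = 13  [terminal]
23. n18.depth = 29  [terminal]
24. n17.off = 26  [26]
25. n17.pre = false  [false]
26. n17.idx = 2  [b.depth - 27]
27. n20.val = 26  [terminal]
28. n21.val = -8  [terminal]
29. n19.ok = true  [true]
30. n19.pre = true  [f₀.val == 26]
31. n16.off = 25  [(if C₁.pre then C₁.idx else C₁.off) - 1]
32. n16.pre = false  [C₁.off > 26]
33. n16.idx = 18  [(if B.ok then C₁.off else C₁.idx) - 8]
34. n6.off = 22  [S.off + C₁.idx - 7]
35. n6.pre = false  [C₁.pre == true]
36. n6.idx = -1  [f.val - 14]
37. n23.wid = 11  [11]
38. n23.idx = 6  [6]
39. n24.fin = false  [terminal]
40. n23.lim = 11  [A.idx + 5]
41. n22.depth = false  [A.lim > 11]
42. n22.live = "mu"  ["mu"]
43. n22.off = -7  [A.lim * 3 - 40]
44. n26.val = 4  [terminal]
45. n25.depth = false  [f.val > 4]
46. n25.live = "yq"  ["yq"]
47. n25.off = 7  [7]
48. n5.lim = 19  [C.idx + 20]
49. n0.depth = true  [A.lim == 19]
50. n0.live = "pn"  ["pn"]
51. n0.off = 3  [3]

22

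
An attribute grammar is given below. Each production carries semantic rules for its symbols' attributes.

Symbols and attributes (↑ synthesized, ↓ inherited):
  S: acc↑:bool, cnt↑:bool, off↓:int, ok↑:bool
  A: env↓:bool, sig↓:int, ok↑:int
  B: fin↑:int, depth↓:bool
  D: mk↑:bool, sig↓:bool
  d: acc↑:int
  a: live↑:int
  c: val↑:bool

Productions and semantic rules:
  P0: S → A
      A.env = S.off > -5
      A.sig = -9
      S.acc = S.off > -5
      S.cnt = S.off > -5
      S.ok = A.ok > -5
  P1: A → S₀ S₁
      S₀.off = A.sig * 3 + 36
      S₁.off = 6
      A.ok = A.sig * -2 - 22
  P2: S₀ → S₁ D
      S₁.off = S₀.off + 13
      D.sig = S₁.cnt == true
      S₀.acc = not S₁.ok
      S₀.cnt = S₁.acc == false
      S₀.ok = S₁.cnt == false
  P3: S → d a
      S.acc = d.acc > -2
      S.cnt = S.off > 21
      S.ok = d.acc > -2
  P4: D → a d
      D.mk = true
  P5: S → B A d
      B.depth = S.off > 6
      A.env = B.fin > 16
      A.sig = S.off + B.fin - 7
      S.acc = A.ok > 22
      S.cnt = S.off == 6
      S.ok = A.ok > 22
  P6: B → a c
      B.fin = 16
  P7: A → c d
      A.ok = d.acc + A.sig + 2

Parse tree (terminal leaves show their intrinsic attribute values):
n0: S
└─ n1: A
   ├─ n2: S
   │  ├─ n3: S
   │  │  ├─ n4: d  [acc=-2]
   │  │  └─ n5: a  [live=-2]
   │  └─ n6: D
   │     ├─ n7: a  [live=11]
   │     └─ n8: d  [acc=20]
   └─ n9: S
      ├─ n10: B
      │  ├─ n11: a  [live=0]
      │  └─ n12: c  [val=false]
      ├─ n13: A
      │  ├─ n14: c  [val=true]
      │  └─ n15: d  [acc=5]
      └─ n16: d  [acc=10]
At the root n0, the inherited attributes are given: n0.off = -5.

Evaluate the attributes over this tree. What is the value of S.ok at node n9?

1. n0.off = -5  [given at root]
2. n1.env = false  [S.off > -5]
3. n1.sig = -9  [-9]
4. n2.off = 9  [A.sig * 3 + 36]
5. n3.off = 22  [S₀.off + 13]
6. n4.acc = -2  [terminal]
7. n5.live = -2  [terminal]
8. n3.acc = false  [d.acc > -2]
9. n3.cnt = true  [S.off > 21]
10. n3.ok = false  [d.acc > -2]
11. n6.sig = true  [S₁.cnt == true]
12. n7.live = 11  [terminal]
13. n8.acc = 20  [terminal]
14. n6.mk = true  [true]
15. n2.acc = true  [not S₁.ok]
16. n2.cnt = true  [S₁.acc == false]
17. n2.ok = false  [S₁.cnt == false]
18. n9.off = 6  [6]
19. n10.depth = false  [S.off > 6]
20. n11.live = 0  [terminal]
21. n12.val = false  [terminal]
22. n10.fin = 16  [16]
23. n13.env = false  [B.fin > 16]
24. n13.sig = 15  [S.off + B.fin - 7]
25. n14.val = true  [terminal]
26. n15.acc = 5  [terminal]
27. n13.ok = 22  [d.acc + A.sig + 2]
28. n16.acc = 10  [terminal]
29. n9.acc = false  [A.ok > 22]
30. n9.cnt = true  [S.off == 6]
31. n9.ok = false  [A.ok > 22]
32. n1.ok = -4  [A.sig * -2 - 22]
33. n0.acc = false  [S.off > -5]
34. n0.cnt = false  [S.off > -5]
35. n0.ok = true  [A.ok > -5]

false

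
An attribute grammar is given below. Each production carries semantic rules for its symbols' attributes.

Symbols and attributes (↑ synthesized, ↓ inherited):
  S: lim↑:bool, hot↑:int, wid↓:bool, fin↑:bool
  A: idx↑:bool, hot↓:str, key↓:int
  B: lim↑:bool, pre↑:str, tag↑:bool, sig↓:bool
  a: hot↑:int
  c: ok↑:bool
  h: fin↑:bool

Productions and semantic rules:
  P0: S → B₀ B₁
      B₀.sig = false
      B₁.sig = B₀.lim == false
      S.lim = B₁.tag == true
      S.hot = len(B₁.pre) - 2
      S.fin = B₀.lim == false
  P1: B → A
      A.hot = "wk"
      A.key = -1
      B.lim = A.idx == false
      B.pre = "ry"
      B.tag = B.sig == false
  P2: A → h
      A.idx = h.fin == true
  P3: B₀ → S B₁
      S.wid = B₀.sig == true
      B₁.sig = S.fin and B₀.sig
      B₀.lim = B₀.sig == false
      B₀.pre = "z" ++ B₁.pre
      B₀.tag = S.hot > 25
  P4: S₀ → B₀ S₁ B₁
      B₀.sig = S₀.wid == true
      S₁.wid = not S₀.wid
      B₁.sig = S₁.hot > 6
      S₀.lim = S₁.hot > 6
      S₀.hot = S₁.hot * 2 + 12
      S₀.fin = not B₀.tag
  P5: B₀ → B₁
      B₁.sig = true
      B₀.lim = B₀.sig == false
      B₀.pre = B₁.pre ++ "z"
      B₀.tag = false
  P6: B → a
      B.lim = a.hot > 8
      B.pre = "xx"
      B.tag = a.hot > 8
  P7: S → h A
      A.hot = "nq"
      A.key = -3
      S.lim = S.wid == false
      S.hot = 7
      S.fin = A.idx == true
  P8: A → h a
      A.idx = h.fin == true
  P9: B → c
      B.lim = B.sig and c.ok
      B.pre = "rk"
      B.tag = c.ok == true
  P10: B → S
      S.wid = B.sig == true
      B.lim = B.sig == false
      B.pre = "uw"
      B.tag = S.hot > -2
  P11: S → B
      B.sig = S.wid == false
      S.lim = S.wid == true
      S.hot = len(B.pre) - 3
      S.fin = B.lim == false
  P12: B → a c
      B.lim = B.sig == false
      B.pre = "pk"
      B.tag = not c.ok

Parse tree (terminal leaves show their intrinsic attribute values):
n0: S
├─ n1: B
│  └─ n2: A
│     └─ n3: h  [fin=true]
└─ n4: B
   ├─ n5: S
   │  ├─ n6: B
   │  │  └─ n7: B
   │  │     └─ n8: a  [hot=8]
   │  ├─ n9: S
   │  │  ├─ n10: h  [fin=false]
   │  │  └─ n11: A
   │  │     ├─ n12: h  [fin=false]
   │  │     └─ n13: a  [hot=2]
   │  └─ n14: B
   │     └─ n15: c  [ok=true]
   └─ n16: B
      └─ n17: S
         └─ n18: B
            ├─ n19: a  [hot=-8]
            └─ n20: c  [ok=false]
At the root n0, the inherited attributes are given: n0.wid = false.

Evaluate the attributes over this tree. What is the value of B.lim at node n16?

false

1. n0.wid = false  [given at root]
2. n1.sig = false  [false]
3. n2.hot = "wk"  ["wk"]
4. n2.key = -1  [-1]
5. n3.fin = true  [terminal]
6. n2.idx = true  [h.fin == true]
7. n1.lim = false  [A.idx == false]
8. n1.pre = "ry"  ["ry"]
9. n1.tag = true  [B.sig == false]
10. n4.sig = true  [B₀.lim == false]
11. n5.wid = true  [B₀.sig == true]
12. n6.sig = true  [S₀.wid == true]
13. n7.sig = true  [true]
14. n8.hot = 8  [terminal]
15. n7.lim = false  [a.hot > 8]
16. n7.pre = "xx"  ["xx"]
17. n7.tag = false  [a.hot > 8]
18. n6.lim = false  [B₀.sig == false]
19. n6.pre = "xxz"  [B₁.pre ++ "z"]
20. n6.tag = false  [false]
21. n9.wid = false  [not S₀.wid]
22. n10.fin = false  [terminal]
23. n11.hot = "nq"  ["nq"]
24. n11.key = -3  [-3]
25. n12.fin = false  [terminal]
26. n13.hot = 2  [terminal]
27. n11.idx = false  [h.fin == true]
28. n9.lim = true  [S.wid == false]
29. n9.hot = 7  [7]
30. n9.fin = false  [A.idx == true]
31. n14.sig = true  [S₁.hot > 6]
32. n15.ok = true  [terminal]
33. n14.lim = true  [B.sig and c.ok]
34. n14.pre = "rk"  ["rk"]
35. n14.tag = true  [c.ok == true]
36. n5.lim = true  [S₁.hot > 6]
37. n5.hot = 26  [S₁.hot * 2 + 12]
38. n5.fin = true  [not B₀.tag]
39. n16.sig = true  [S.fin and B₀.sig]
40. n17.wid = true  [B.sig == true]
41. n18.sig = false  [S.wid == false]
42. n19.hot = -8  [terminal]
43. n20.ok = false  [terminal]
44. n18.lim = true  [B.sig == false]
45. n18.pre = "pk"  ["pk"]
46. n18.tag = true  [not c.ok]
47. n17.lim = true  [S.wid == true]
48. n17.hot = -1  [len(B.pre) - 3]
49. n17.fin = false  [B.lim == false]
50. n16.lim = false  [B.sig == false]
51. n16.pre = "uw"  ["uw"]
52. n16.tag = true  [S.hot > -2]
53. n4.lim = false  [B₀.sig == false]
54. n4.pre = "zuw"  ["z" ++ B₁.pre]
55. n4.tag = true  [S.hot > 25]
56. n0.lim = true  [B₁.tag == true]
57. n0.hot = 1  [len(B₁.pre) - 2]
58. n0.fin = true  [B₀.lim == false]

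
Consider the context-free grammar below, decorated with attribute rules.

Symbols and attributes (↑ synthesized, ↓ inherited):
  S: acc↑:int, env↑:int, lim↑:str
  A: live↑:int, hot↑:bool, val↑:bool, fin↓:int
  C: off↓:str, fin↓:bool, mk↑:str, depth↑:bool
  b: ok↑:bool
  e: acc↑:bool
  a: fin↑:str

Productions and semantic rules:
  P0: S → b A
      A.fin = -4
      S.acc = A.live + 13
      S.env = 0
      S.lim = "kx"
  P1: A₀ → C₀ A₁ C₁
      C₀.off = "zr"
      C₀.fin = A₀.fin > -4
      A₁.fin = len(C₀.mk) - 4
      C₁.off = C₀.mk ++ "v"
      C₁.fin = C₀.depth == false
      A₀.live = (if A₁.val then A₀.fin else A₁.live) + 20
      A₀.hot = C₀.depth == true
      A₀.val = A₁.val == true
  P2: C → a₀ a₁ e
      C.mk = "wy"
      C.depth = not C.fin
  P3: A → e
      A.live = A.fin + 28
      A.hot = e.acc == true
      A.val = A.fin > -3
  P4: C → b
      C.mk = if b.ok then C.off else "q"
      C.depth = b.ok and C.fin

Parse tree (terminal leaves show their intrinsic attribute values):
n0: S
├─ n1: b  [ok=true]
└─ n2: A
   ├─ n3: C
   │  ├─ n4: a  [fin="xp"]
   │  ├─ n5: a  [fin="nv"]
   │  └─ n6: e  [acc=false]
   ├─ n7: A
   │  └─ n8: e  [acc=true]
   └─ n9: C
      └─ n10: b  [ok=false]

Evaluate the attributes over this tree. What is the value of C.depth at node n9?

false

1. n1.ok = true  [terminal]
2. n2.fin = -4  [-4]
3. n3.off = "zr"  ["zr"]
4. n3.fin = false  [A₀.fin > -4]
5. n4.fin = "xp"  [terminal]
6. n5.fin = "nv"  [terminal]
7. n6.acc = false  [terminal]
8. n3.mk = "wy"  ["wy"]
9. n3.depth = true  [not C.fin]
10. n7.fin = -2  [len(C₀.mk) - 4]
11. n8.acc = true  [terminal]
12. n7.live = 26  [A.fin + 28]
13. n7.hot = true  [e.acc == true]
14. n7.val = true  [A.fin > -3]
15. n9.off = "wyv"  [C₀.mk ++ "v"]
16. n9.fin = false  [C₀.depth == false]
17. n10.ok = false  [terminal]
18. n9.mk = "q"  [if b.ok then C.off else "q"]
19. n9.depth = false  [b.ok and C.fin]
20. n2.live = 16  [(if A₁.val then A₀.fin else A₁.live) + 20]
21. n2.hot = true  [C₀.depth == true]
22. n2.val = true  [A₁.val == true]
23. n0.acc = 29  [A.live + 13]
24. n0.env = 0  [0]
25. n0.lim = "kx"  ["kx"]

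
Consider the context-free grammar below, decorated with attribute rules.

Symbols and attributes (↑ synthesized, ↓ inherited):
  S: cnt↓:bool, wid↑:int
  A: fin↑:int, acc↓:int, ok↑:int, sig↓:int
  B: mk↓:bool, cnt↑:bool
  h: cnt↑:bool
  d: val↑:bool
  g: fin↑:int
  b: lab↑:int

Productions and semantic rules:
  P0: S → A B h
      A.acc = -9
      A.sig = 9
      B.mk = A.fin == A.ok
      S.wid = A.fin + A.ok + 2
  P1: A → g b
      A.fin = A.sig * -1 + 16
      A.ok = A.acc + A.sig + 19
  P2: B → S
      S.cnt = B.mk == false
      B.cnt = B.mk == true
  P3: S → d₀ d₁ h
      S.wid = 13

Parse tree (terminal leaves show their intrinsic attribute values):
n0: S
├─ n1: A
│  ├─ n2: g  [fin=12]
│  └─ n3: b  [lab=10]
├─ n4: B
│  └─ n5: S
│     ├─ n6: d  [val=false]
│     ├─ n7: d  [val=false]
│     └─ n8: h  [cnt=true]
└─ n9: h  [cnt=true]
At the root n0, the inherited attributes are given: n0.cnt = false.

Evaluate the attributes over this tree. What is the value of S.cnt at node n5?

true

1. n0.cnt = false  [given at root]
2. n1.acc = -9  [-9]
3. n1.sig = 9  [9]
4. n2.fin = 12  [terminal]
5. n3.lab = 10  [terminal]
6. n1.fin = 7  [A.sig * -1 + 16]
7. n1.ok = 19  [A.acc + A.sig + 19]
8. n4.mk = false  [A.fin == A.ok]
9. n5.cnt = true  [B.mk == false]
10. n6.val = false  [terminal]
11. n7.val = false  [terminal]
12. n8.cnt = true  [terminal]
13. n5.wid = 13  [13]
14. n4.cnt = false  [B.mk == true]
15. n9.cnt = true  [terminal]
16. n0.wid = 28  [A.fin + A.ok + 2]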